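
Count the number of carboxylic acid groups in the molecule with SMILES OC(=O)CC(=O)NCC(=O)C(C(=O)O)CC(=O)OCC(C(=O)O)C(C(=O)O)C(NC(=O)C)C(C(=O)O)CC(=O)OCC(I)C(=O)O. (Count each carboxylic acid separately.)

Working along the chain:
  HOOC: –COOH: carbonyl C bonded to –OH and C → carboxylic acid (the –OH is not a separate alcohol).
  CH2CONHCH2: –C(=O)–N– linkage → amide (the N is not an amine).
  CO: –C(=O)– with carbon on both sides → ketone.
  CH(COOH): pendant –COOH: carbonyl C bonded to C and –OH → carboxylic acid.
  CH2COOCH2: –C(=O)–O–C with C on the carbonyl side → ester.
  CH(COOH): pendant –COOH: carbonyl C bonded to C and –OH → carboxylic acid.
  CH(COOH): pendant –COOH: carbonyl C bonded to C and –OH → carboxylic acid.
  CH(NHCOCH3): pendant –NHC(=O)CH3: N bonded to a carbonyl → amide (not amine).
  CH(COOH): pendant –COOH: carbonyl C bonded to C and –OH → carboxylic acid.
  CH2COOCH2: –C(=O)–O–C with C on the carbonyl side → ester.
  CH(I): halogen on an sp³ carbon → alkyl halide.
  COOH: –COOH: carbonyl C bonded to –OH and C → carboxylic acid (the –OH is not a separate alcohol).
Carboxylic acid appears at: HOOC, CH(COOH), CH(COOH), CH(COOH), CH(COOH), COOH → 6.

6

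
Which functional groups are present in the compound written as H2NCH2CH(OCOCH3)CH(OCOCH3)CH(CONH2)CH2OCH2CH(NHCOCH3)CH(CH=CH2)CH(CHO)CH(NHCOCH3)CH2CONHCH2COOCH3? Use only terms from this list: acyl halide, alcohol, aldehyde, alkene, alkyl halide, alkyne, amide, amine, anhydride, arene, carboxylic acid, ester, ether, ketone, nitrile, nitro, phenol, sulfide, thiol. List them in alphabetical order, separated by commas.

aldehyde, alkene, amide, amine, ester, ether

Reading the structure from left to right:
  H2NCH2: –NH2 on an sp³ carbon with no adjacent C=O → amine.
  CH(OCOCH3): pendant –OC(=O)CH3: an acyloxy group → ester.
  CH(OCOCH3): pendant –OC(=O)CH3: an acyloxy group → ester.
  CH(CONH2): pendant –CONH2: carbonyl C bonded to C and N → amide.
  CH2OCH2: C–O–C with sp³ carbons on both sides and no adjacent C=O → ether.
  CH(NHCOCH3): pendant –NHC(=O)CH3: N bonded to a carbonyl → amide (not amine).
  CH(CH=CH2): pendant –CH=CH2: C=C double bond → alkene.
  CH(CHO): pendant –CHO: carbonyl C bonded to C and H → aldehyde.
  CH(NHCOCH3): pendant –NHC(=O)CH3: N bonded to a carbonyl → amide (not amine).
  CH2CONHCH2: –C(=O)–N– linkage → amide (the N is not an amine).
  COOCH3: –C(=O)OCH3: carbonyl C bonded to C and to –OCH3 → ester (not ketone + ether).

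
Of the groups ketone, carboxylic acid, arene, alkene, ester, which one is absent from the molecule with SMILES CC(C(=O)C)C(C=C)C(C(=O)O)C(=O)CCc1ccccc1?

alkene: present (CH(CH=CH2) — pendant –CH=CH2: C=C double bond → alkene).
carboxylic acid: present (CH(COOH) — pendant –COOH: carbonyl C bonded to C and –OH → carboxylic acid).
ketone: present (CH(COCH3) — pendant –COCH3: carbonyl C bonded to two carbons → ketone).
arene: present (C6H5 — –C6H5 phenyl ring → arene).
ester: no segment matches this pattern.

ester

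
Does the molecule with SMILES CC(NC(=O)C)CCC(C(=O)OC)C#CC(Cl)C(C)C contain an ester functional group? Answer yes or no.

yes

Reading the structure from left to right:
  CH(NHCOCH3): pendant –NHC(=O)CH3: N bonded to a carbonyl → amide (not amine).
  CH(COOCH3): pendant –COOCH3: carbonyl C bonded to C and –OCH3 → ester.
  C≡C: C≡C triple bond → alkyne.
  CH(Cl): halogen on an sp³ carbon → alkyl halide.
The CH(COOCH3) segment supplies the ester: pendant –COOCH3: carbonyl C bonded to C and –OCH3 → ester.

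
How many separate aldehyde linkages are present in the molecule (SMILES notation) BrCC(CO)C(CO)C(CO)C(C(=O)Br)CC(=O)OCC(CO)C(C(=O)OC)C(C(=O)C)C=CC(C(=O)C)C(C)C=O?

halogen on an sp³ carbon → alkyl halide.
pendant –CH2OH on an sp³ backbone C → alcohol.
pendant –CH2OH on an sp³ backbone C → alcohol.
pendant –CH2OH on an sp³ backbone C → alcohol.
pendant –C(=O)X: carbonyl C bonded to C and halogen → acyl halide.
–C(=O)–O–C with C on the carbonyl side → ester.
pendant –CH2OH on an sp³ backbone C → alcohol.
pendant –COOCH3: carbonyl C bonded to C and –OCH3 → ester.
pendant –COCH3: carbonyl C bonded to two carbons → ketone.
C=C double bond → alkene.
pendant –COCH3: carbonyl C bonded to two carbons → ketone.
terminal –CHO: carbonyl C bonded to H and C → aldehyde.
Aldehyde appears at: CHO → 1.

1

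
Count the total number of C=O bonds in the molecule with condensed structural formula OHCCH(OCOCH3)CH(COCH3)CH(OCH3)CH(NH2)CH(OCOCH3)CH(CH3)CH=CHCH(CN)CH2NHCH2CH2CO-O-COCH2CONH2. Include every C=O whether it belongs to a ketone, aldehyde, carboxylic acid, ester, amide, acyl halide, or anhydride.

7

OHC: aldehyde, 1 C=O (running total 1).
CH(OCOCH3): ester, 1 C=O (running total 2).
CH(COCH3): ketone, 1 C=O (running total 3).
CH(OCOCH3): ester, 1 C=O (running total 4).
CH2CO-O-COCH2: anhydride, 2 C=O (running total 6).
CONH2: amide, 1 C=O (running total 7).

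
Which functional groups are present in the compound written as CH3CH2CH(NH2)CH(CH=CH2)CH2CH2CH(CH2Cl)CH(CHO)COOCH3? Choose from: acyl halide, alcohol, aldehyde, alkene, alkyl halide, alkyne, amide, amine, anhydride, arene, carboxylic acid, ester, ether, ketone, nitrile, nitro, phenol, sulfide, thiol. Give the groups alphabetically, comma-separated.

aldehyde, alkene, alkyl halide, amine, ester

Working along the chain:
  CH(NH2): –NH2 on an sp³ carbon with no adjacent C=O → amine.
  CH(CH=CH2): pendant –CH=CH2: C=C double bond → alkene.
  CH(CH2Cl): pendant –CH2X: halogen on sp³ carbon → alkyl halide.
  CH(CHO): pendant –CHO: carbonyl C bonded to C and H → aldehyde.
  COOCH3: –C(=O)OCH3: carbonyl C bonded to C and to –OCH3 → ester (not ketone + ether).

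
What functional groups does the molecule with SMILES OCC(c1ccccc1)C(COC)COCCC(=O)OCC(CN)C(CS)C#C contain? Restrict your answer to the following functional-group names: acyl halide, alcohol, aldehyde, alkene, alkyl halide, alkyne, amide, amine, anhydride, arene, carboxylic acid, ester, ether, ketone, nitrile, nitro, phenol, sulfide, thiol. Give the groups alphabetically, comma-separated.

alcohol, alkyne, amine, arene, ester, ether, thiol

HO– on an sp³ carbon → alcohol.
pendant –C6H5: benzene ring → arene.
pendant –CH2OCH3: C–O–C linkage → ether.
C–O–C with sp³ carbons on both sides and no adjacent C=O → ether.
–C(=O)–O–C with C on the carbonyl side → ester.
pendant –CH2NH2: N on sp³ C, no adjacent C=O → amine.
pendant –CH2SH → thiol.
C≡C triple bond → alkyne.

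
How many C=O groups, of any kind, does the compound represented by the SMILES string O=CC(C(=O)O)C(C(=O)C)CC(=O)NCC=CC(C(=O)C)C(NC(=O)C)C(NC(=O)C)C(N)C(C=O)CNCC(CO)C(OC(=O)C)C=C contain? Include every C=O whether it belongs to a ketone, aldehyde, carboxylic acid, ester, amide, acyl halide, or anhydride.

OHC: aldehyde, 1 C=O (running total 1).
CH(COOH): carboxylic acid, 1 C=O (running total 2).
CH(COCH3): ketone, 1 C=O (running total 3).
CH2CONHCH2: amide, 1 C=O (running total 4).
CH(COCH3): ketone, 1 C=O (running total 5).
CH(NHCOCH3): amide, 1 C=O (running total 6).
CH(NHCOCH3): amide, 1 C=O (running total 7).
CH(CHO): aldehyde, 1 C=O (running total 8).
CH(OCOCH3): ester, 1 C=O (running total 9).

9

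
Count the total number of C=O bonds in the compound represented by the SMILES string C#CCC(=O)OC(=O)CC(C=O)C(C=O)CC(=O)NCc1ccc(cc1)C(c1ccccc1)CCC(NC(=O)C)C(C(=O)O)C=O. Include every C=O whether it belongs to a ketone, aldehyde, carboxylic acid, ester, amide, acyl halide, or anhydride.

8

CH2CO-O-COCH2: anhydride, 2 C=O (running total 2).
CH(CHO): aldehyde, 1 C=O (running total 3).
CH(CHO): aldehyde, 1 C=O (running total 4).
CH2CONHCH2: amide, 1 C=O (running total 5).
CH(NHCOCH3): amide, 1 C=O (running total 6).
CH(COOH): carboxylic acid, 1 C=O (running total 7).
CHO: aldehyde, 1 C=O (running total 8).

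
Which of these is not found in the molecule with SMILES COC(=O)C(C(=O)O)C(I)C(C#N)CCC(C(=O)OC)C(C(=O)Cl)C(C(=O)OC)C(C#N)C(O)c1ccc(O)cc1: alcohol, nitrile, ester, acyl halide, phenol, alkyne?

alkyne

nitrile: present (CH(CN) — pendant –C≡N: nitrile).
phenol: present (C6H4OH — –OH attached directly to an aromatic ring → phenol (not alcohol); the ring itself is an arene).
ester: present (CH3OOC — CH3O–C(=O)–: carbonyl C bonded to C and to –OCH3 → ester (not ketone + ether)).
acyl halide: present (CH(COCl) — pendant –C(=O)X: carbonyl C bonded to C and halogen → acyl halide).
alcohol: present (CH(OH) — –OH on an sp³ carbon → alcohol (secondary)).
alkyne: absent. In CH(CN), the triple bond is C≡N, not C≡C, so it is a nitrile.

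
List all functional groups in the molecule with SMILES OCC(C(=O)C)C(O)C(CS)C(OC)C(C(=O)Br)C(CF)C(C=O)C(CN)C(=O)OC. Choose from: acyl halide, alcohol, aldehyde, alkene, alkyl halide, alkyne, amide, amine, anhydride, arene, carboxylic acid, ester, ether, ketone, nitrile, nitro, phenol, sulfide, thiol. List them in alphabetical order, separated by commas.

HO– on an sp³ carbon → alcohol.
pendant –COCH3: carbonyl C bonded to two carbons → ketone.
–OH on an sp³ carbon → alcohol (secondary).
pendant –CH2SH → thiol.
pendant –OCH3: C–O–C with sp³ C, no adjacent C=O → ether.
pendant –C(=O)X: carbonyl C bonded to C and halogen → acyl halide.
pendant –CH2X: halogen on sp³ carbon → alkyl halide.
pendant –CHO: carbonyl C bonded to C and H → aldehyde.
pendant –CH2NH2: N on sp³ C, no adjacent C=O → amine.
–C(=O)OCH3: carbonyl C bonded to C and to –OCH3 → ester (not ketone + ether).

acyl halide, alcohol, aldehyde, alkyl halide, amine, ester, ether, ketone, thiol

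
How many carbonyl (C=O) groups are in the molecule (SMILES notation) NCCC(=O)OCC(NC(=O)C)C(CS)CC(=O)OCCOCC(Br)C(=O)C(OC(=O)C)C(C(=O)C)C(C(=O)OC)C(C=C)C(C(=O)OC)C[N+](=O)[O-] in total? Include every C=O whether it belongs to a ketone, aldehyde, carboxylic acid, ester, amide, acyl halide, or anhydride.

8

CH2COOCH2: ester, 1 C=O (running total 1).
CH(NHCOCH3): amide, 1 C=O (running total 2).
CH2COOCH2: ester, 1 C=O (running total 3).
CO: ketone, 1 C=O (running total 4).
CH(OCOCH3): ester, 1 C=O (running total 5).
CH(COCH3): ketone, 1 C=O (running total 6).
CH(COOCH3): ester, 1 C=O (running total 7).
CH(COOCH3): ester, 1 C=O (running total 8).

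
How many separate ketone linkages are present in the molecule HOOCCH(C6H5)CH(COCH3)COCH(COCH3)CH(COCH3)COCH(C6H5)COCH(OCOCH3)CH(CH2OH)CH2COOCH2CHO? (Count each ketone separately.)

Taking each segment in turn:
  HOOC: –COOH: carbonyl C bonded to –OH and C → carboxylic acid (the –OH is not a separate alcohol).
  CH(C6H5): pendant –C6H5: benzene ring → arene.
  CH(COCH3): pendant –COCH3: carbonyl C bonded to two carbons → ketone.
  CO: –C(=O)– with carbon on both sides → ketone.
  CH(COCH3): pendant –COCH3: carbonyl C bonded to two carbons → ketone.
  CH(COCH3): pendant –COCH3: carbonyl C bonded to two carbons → ketone.
  CO: –C(=O)– with carbon on both sides → ketone.
  CH(C6H5): pendant –C6H5: benzene ring → arene.
  CO: –C(=O)– with carbon on both sides → ketone.
  CH(OCOCH3): pendant –OC(=O)CH3: an acyloxy group → ester.
  CH(CH2OH): pendant –CH2OH on an sp³ backbone C → alcohol.
  CH2COOCH2: –C(=O)–O–C with C on the carbonyl side → ester.
  CHO: terminal –CHO: carbonyl C bonded to H and C → aldehyde.
Ketone appears at: CH(COCH3), CO, CH(COCH3), CH(COCH3), CO, CO → 6.

6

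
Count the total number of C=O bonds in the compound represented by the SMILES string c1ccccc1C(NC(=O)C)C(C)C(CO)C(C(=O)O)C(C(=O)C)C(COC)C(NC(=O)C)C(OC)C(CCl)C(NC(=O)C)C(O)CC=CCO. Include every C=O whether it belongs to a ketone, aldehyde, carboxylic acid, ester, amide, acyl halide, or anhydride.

CH(NHCOCH3): amide, 1 C=O (running total 1).
CH(COOH): carboxylic acid, 1 C=O (running total 2).
CH(COCH3): ketone, 1 C=O (running total 3).
CH(NHCOCH3): amide, 1 C=O (running total 4).
CH(NHCOCH3): amide, 1 C=O (running total 5).

5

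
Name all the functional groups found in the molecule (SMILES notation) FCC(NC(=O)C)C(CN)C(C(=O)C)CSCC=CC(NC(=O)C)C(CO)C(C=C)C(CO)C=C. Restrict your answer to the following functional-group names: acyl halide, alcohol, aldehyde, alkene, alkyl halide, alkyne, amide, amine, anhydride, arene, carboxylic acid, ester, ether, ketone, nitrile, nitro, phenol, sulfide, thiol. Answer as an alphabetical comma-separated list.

alcohol, alkene, alkyl halide, amide, amine, ketone, sulfide

halogen on an sp³ carbon → alkyl halide.
pendant –NHC(=O)CH3: N bonded to a carbonyl → amide (not amine).
pendant –CH2NH2: N on sp³ C, no adjacent C=O → amine.
pendant –COCH3: carbonyl C bonded to two carbons → ketone.
C–S–C linkage → sulfide (thioether).
C=C double bond → alkene.
pendant –NHC(=O)CH3: N bonded to a carbonyl → amide (not amine).
pendant –CH2OH on an sp³ backbone C → alcohol.
pendant –CH=CH2: C=C double bond → alkene.
pendant –CH2OH on an sp³ backbone C → alcohol.
C=C double bond → alkene.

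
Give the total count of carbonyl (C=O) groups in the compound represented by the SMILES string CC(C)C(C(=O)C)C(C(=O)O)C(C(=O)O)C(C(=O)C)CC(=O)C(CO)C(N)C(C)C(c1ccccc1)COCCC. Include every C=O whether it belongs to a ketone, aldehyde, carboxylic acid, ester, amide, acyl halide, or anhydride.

CH(COCH3): ketone, 1 C=O (running total 1).
CH(COOH): carboxylic acid, 1 C=O (running total 2).
CH(COOH): carboxylic acid, 1 C=O (running total 3).
CH(COCH3): ketone, 1 C=O (running total 4).
CO: ketone, 1 C=O (running total 5).

5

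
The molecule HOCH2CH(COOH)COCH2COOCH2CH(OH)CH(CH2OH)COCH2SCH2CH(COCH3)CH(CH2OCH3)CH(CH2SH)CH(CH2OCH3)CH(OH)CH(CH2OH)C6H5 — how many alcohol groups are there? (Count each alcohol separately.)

5

Reading the structure from left to right:
  HOCH2: HO– on an sp³ carbon → alcohol.
  CH(COOH): pendant –COOH: carbonyl C bonded to C and –OH → carboxylic acid.
  CO: –C(=O)– with carbon on both sides → ketone.
  CH2COOCH2: –C(=O)–O–C with C on the carbonyl side → ester.
  CH(OH): –OH on an sp³ carbon → alcohol (secondary).
  CH(CH2OH): pendant –CH2OH on an sp³ backbone C → alcohol.
  CO: –C(=O)– with carbon on both sides → ketone.
  CH2SCH2: C–S–C linkage → sulfide (thioether).
  CH(COCH3): pendant –COCH3: carbonyl C bonded to two carbons → ketone.
  CH(CH2OCH3): pendant –CH2OCH3: C–O–C linkage → ether.
  CH(CH2SH): pendant –CH2SH → thiol.
  CH(CH2OCH3): pendant –CH2OCH3: C–O–C linkage → ether.
  CH(OH): –OH on an sp³ carbon → alcohol (secondary).
  CH(CH2OH): pendant –CH2OH on an sp³ backbone C → alcohol.
  C6H5: –C6H5 phenyl ring → arene.
Alcohol appears at: HOCH2, CH(OH), CH(CH2OH), CH(OH), CH(CH2OH) → 5.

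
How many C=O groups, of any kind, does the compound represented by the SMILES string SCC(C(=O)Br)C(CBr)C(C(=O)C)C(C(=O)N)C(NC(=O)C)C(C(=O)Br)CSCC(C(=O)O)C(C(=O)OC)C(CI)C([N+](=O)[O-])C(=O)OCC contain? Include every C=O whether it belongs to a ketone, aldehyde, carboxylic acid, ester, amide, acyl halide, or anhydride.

8

CH(COBr): acyl halide, 1 C=O (running total 1).
CH(COCH3): ketone, 1 C=O (running total 2).
CH(CONH2): amide, 1 C=O (running total 3).
CH(NHCOCH3): amide, 1 C=O (running total 4).
CH(COBr): acyl halide, 1 C=O (running total 5).
CH(COOH): carboxylic acid, 1 C=O (running total 6).
CH(COOCH3): ester, 1 C=O (running total 7).
COOCH2CH3: ester, 1 C=O (running total 8).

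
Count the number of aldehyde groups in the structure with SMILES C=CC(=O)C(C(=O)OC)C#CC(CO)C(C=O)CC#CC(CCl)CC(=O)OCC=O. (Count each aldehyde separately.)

Taking each segment in turn:
  CH2=CH: C=C double bond → alkene.
  CO: –C(=O)– with carbon on both sides → ketone.
  CH(COOCH3): pendant –COOCH3: carbonyl C bonded to C and –OCH3 → ester.
  C≡C: C≡C triple bond → alkyne.
  CH(CH2OH): pendant –CH2OH on an sp³ backbone C → alcohol.
  CH(CHO): pendant –CHO: carbonyl C bonded to C and H → aldehyde.
  C≡C: C≡C triple bond → alkyne.
  CH(CH2Cl): pendant –CH2X: halogen on sp³ carbon → alkyl halide.
  CH2COOCH2: –C(=O)–O–C with C on the carbonyl side → ester.
  CHO: terminal –CHO: carbonyl C bonded to H and C → aldehyde.
Aldehyde appears at: CH(CHO), CHO → 2.

2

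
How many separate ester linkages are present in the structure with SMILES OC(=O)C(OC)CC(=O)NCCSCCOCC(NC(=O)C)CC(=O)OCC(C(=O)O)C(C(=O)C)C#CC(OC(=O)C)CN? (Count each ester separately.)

2

Reading the structure from left to right:
  HOOC: –COOH: carbonyl C bonded to –OH and C → carboxylic acid (the –OH is not a separate alcohol).
  CH(OCH3): pendant –OCH3: C–O–C with sp³ C, no adjacent C=O → ether.
  CH2CONHCH2: –C(=O)–N– linkage → amide (the N is not an amine).
  CH2SCH2: C–S–C linkage → sulfide (thioether).
  CH2OCH2: C–O–C with sp³ carbons on both sides and no adjacent C=O → ether.
  CH(NHCOCH3): pendant –NHC(=O)CH3: N bonded to a carbonyl → amide (not amine).
  CH2COOCH2: –C(=O)–O–C with C on the carbonyl side → ester.
  CH(COOH): pendant –COOH: carbonyl C bonded to C and –OH → carboxylic acid.
  CH(COCH3): pendant –COCH3: carbonyl C bonded to two carbons → ketone.
  C≡C: C≡C triple bond → alkyne.
  CH(OCOCH3): pendant –OC(=O)CH3: an acyloxy group → ester.
  CH2NH2: –NH2 on an sp³ carbon with no adjacent C=O → amine.
Ester appears at: CH2COOCH2, CH(OCOCH3) → 2.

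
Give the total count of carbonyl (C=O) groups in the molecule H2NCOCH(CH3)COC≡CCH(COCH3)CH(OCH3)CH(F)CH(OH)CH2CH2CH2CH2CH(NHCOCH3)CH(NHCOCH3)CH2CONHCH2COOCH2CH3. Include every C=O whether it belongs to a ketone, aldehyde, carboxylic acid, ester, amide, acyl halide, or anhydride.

7

H2NCO: amide, 1 C=O (running total 1).
CO: ketone, 1 C=O (running total 2).
CH(COCH3): ketone, 1 C=O (running total 3).
CH(NHCOCH3): amide, 1 C=O (running total 4).
CH(NHCOCH3): amide, 1 C=O (running total 5).
CH2CONHCH2: amide, 1 C=O (running total 6).
COOCH2CH3: ester, 1 C=O (running total 7).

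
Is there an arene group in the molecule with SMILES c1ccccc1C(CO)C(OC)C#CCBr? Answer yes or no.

Reading the structure from left to right:
  C6H5: C6H5– phenyl ring → arene.
  CH(CH2OH): pendant –CH2OH on an sp³ backbone C → alcohol.
  CH(OCH3): pendant –OCH3: C–O–C with sp³ C, no adjacent C=O → ether.
  C≡C: C≡C triple bond → alkyne.
  CH2Br: halogen on an sp³ carbon → alkyl halide.
The C6H5 segment supplies the arene: C6H5– phenyl ring → arene.

yes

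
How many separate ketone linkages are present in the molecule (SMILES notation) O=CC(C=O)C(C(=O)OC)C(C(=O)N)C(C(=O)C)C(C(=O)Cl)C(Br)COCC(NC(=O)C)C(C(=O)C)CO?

2

terminal –CHO: carbonyl C bonded to H and C → aldehyde.
pendant –CHO: carbonyl C bonded to C and H → aldehyde.
pendant –COOCH3: carbonyl C bonded to C and –OCH3 → ester.
pendant –CONH2: carbonyl C bonded to C and N → amide.
pendant –COCH3: carbonyl C bonded to two carbons → ketone.
pendant –C(=O)X: carbonyl C bonded to C and halogen → acyl halide.
halogen on an sp³ carbon → alkyl halide.
C–O–C with sp³ carbons on both sides and no adjacent C=O → ether.
pendant –NHC(=O)CH3: N bonded to a carbonyl → amide (not amine).
pendant –COCH3: carbonyl C bonded to two carbons → ketone.
–OH on an sp³ carbon → alcohol.
Ketone appears at: CH(COCH3), CH(COCH3) → 2.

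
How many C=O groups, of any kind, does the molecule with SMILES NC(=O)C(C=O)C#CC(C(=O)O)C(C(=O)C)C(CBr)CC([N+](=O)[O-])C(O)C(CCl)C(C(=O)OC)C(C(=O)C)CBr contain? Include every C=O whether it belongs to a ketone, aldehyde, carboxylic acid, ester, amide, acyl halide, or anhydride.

H2NCO: amide, 1 C=O (running total 1).
CH(CHO): aldehyde, 1 C=O (running total 2).
CH(COOH): carboxylic acid, 1 C=O (running total 3).
CH(COCH3): ketone, 1 C=O (running total 4).
CH(COOCH3): ester, 1 C=O (running total 5).
CH(COCH3): ketone, 1 C=O (running total 6).

6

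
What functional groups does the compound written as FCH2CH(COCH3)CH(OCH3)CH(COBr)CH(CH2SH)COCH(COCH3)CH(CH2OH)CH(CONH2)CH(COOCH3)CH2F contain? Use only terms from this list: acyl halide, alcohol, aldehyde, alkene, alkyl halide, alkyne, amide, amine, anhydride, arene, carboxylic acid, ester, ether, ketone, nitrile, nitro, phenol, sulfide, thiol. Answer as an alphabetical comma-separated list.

Taking each segment in turn:
  FCH2: halogen on an sp³ carbon → alkyl halide.
  CH(COCH3): pendant –COCH3: carbonyl C bonded to two carbons → ketone.
  CH(OCH3): pendant –OCH3: C–O–C with sp³ C, no adjacent C=O → ether.
  CH(COBr): pendant –C(=O)X: carbonyl C bonded to C and halogen → acyl halide.
  CH(CH2SH): pendant –CH2SH → thiol.
  CO: –C(=O)– with carbon on both sides → ketone.
  CH(COCH3): pendant –COCH3: carbonyl C bonded to two carbons → ketone.
  CH(CH2OH): pendant –CH2OH on an sp³ backbone C → alcohol.
  CH(CONH2): pendant –CONH2: carbonyl C bonded to C and N → amide.
  CH(COOCH3): pendant –COOCH3: carbonyl C bonded to C and –OCH3 → ester.
  CH2F: halogen on an sp³ carbon → alkyl halide.

acyl halide, alcohol, alkyl halide, amide, ester, ether, ketone, thiol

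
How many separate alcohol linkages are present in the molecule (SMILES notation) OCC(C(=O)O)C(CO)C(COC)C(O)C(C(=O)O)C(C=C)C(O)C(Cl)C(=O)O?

Working along the chain:
  HOCH2: HO– on an sp³ carbon → alcohol.
  CH(COOH): pendant –COOH: carbonyl C bonded to C and –OH → carboxylic acid.
  CH(CH2OH): pendant –CH2OH on an sp³ backbone C → alcohol.
  CH(CH2OCH3): pendant –CH2OCH3: C–O–C linkage → ether.
  CH(OH): –OH on an sp³ carbon → alcohol (secondary).
  CH(COOH): pendant –COOH: carbonyl C bonded to C and –OH → carboxylic acid.
  CH(CH=CH2): pendant –CH=CH2: C=C double bond → alkene.
  CH(OH): –OH on an sp³ carbon → alcohol (secondary).
  CH(Cl): halogen on an sp³ carbon → alkyl halide.
  COOH: –COOH: carbonyl C bonded to –OH and C → carboxylic acid (the –OH is not a separate alcohol).
Alcohol appears at: HOCH2, CH(CH2OH), CH(OH), CH(OH) → 4.

4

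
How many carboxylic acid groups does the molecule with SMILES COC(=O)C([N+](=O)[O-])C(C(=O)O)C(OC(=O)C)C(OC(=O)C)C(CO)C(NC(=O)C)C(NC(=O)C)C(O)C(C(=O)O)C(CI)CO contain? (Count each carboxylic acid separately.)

Working along the chain:
  CH3OOC: CH3O–C(=O)–: carbonyl C bonded to C and to –OCH3 → ester (not ketone + ether).
  CH(NO2): –NO2 on an sp³ carbon → nitro (the N=O is not a carbonyl).
  CH(COOH): pendant –COOH: carbonyl C bonded to C and –OH → carboxylic acid.
  CH(OCOCH3): pendant –OC(=O)CH3: an acyloxy group → ester.
  CH(OCOCH3): pendant –OC(=O)CH3: an acyloxy group → ester.
  CH(CH2OH): pendant –CH2OH on an sp³ backbone C → alcohol.
  CH(NHCOCH3): pendant –NHC(=O)CH3: N bonded to a carbonyl → amide (not amine).
  CH(NHCOCH3): pendant –NHC(=O)CH3: N bonded to a carbonyl → amide (not amine).
  CH(OH): –OH on an sp³ carbon → alcohol (secondary).
  CH(COOH): pendant –COOH: carbonyl C bonded to C and –OH → carboxylic acid.
  CH(CH2I): pendant –CH2X: halogen on sp³ carbon → alkyl halide.
  CH2OH: –OH on an sp³ carbon → alcohol.
Carboxylic acid appears at: CH(COOH), CH(COOH) → 2.

2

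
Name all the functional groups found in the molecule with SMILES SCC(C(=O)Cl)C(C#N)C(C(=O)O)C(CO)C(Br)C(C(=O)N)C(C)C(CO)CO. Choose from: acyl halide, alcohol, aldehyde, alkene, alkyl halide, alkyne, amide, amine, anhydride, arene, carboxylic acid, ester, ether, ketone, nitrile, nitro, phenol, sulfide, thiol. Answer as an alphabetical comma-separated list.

acyl halide, alcohol, alkyl halide, amide, carboxylic acid, nitrile, thiol

Working along the chain:
  HSCH2: –SH on an sp³ carbon → thiol.
  CH(COCl): pendant –C(=O)X: carbonyl C bonded to C and halogen → acyl halide.
  CH(CN): pendant –C≡N: nitrile.
  CH(COOH): pendant –COOH: carbonyl C bonded to C and –OH → carboxylic acid.
  CH(CH2OH): pendant –CH2OH on an sp³ backbone C → alcohol.
  CH(Br): halogen on an sp³ carbon → alkyl halide.
  CH(CONH2): pendant –CONH2: carbonyl C bonded to C and N → amide.
  CH(CH2OH): pendant –CH2OH on an sp³ backbone C → alcohol.
  CH2OH: –OH on an sp³ carbon → alcohol.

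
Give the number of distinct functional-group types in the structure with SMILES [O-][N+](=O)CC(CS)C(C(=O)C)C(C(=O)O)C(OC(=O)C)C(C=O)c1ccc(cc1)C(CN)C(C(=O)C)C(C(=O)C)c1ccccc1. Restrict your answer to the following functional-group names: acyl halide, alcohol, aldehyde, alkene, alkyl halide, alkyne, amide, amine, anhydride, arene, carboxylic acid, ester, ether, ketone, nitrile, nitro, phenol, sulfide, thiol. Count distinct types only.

8

Working along the chain:
  O2NCH2: –NO2 on carbon → nitro group.
  CH(CH2SH): pendant –CH2SH → thiol.
  CH(COCH3): pendant –COCH3: carbonyl C bonded to two carbons → ketone.
  CH(COOH): pendant –COOH: carbonyl C bonded to C and –OH → carboxylic acid.
  CH(OCOCH3): pendant –OC(=O)CH3: an acyloxy group → ester.
  CH(CHO): pendant –CHO: carbonyl C bonded to C and H → aldehyde.
  C6H4: para-disubstituted benzene ring → arene.
  CH(CH2NH2): pendant –CH2NH2: N on sp³ C, no adjacent C=O → amine.
  CH(COCH3): pendant –COCH3: carbonyl C bonded to two carbons → ketone.
  CH(COCH3): pendant –COCH3: carbonyl C bonded to two carbons → ketone.
  C6H5: –C6H5 phenyl ring → arene.
Distinct types present: aldehyde, amine, arene, carboxylic acid, ester, ketone, nitro, thiol.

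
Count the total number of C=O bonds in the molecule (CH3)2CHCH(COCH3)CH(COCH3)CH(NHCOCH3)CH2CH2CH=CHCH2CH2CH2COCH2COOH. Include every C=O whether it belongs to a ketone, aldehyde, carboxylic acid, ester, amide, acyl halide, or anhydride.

5

CH(COCH3): ketone, 1 C=O (running total 1).
CH(COCH3): ketone, 1 C=O (running total 2).
CH(NHCOCH3): amide, 1 C=O (running total 3).
CO: ketone, 1 C=O (running total 4).
COOH: carboxylic acid, 1 C=O (running total 5).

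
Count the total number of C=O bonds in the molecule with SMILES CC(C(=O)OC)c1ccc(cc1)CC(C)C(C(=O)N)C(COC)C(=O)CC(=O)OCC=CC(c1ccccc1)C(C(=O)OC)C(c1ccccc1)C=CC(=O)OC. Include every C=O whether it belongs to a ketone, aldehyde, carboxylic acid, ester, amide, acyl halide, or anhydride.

6

CH(COOCH3): ester, 1 C=O (running total 1).
CH(CONH2): amide, 1 C=O (running total 2).
CO: ketone, 1 C=O (running total 3).
CH2COOCH2: ester, 1 C=O (running total 4).
CH(COOCH3): ester, 1 C=O (running total 5).
COOCH3: ester, 1 C=O (running total 6).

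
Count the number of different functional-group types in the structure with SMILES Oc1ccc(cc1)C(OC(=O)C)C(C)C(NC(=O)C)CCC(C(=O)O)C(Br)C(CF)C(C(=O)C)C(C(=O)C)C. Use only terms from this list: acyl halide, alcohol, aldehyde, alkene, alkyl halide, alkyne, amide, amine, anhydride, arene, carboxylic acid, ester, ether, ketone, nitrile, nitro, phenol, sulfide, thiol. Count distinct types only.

Taking each segment in turn:
  HOC6H4: –OH attached directly to an aromatic ring → phenol (not alcohol); the ring itself is an arene.
  CH(OCOCH3): pendant –OC(=O)CH3: an acyloxy group → ester.
  CH(NHCOCH3): pendant –NHC(=O)CH3: N bonded to a carbonyl → amide (not amine).
  CH(COOH): pendant –COOH: carbonyl C bonded to C and –OH → carboxylic acid.
  CH(Br): halogen on an sp³ carbon → alkyl halide.
  CH(CH2F): pendant –CH2X: halogen on sp³ carbon → alkyl halide.
  CH(COCH3): pendant –COCH3: carbonyl C bonded to two carbons → ketone.
  CH(COCH3): pendant –COCH3: carbonyl C bonded to two carbons → ketone.
Distinct types present: alkyl halide, amide, arene, carboxylic acid, ester, ketone, phenol.

7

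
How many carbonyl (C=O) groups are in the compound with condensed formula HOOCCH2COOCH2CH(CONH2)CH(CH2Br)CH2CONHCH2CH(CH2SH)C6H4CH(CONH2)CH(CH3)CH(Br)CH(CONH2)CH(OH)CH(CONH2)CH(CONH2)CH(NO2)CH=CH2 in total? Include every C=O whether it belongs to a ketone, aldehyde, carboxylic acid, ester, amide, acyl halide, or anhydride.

HOOC: carboxylic acid, 1 C=O (running total 1).
CH2COOCH2: ester, 1 C=O (running total 2).
CH(CONH2): amide, 1 C=O (running total 3).
CH2CONHCH2: amide, 1 C=O (running total 4).
CH(CONH2): amide, 1 C=O (running total 5).
CH(CONH2): amide, 1 C=O (running total 6).
CH(CONH2): amide, 1 C=O (running total 7).
CH(CONH2): amide, 1 C=O (running total 8).

8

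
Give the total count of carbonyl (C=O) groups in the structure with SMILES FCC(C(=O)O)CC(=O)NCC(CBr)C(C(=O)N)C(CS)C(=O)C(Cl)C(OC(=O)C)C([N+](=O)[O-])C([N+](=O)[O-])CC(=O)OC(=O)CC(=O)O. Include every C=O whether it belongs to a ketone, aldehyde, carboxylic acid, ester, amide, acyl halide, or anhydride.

8

CH(COOH): carboxylic acid, 1 C=O (running total 1).
CH2CONHCH2: amide, 1 C=O (running total 2).
CH(CONH2): amide, 1 C=O (running total 3).
CO: ketone, 1 C=O (running total 4).
CH(OCOCH3): ester, 1 C=O (running total 5).
CH2CO-O-COCH2: anhydride, 2 C=O (running total 7).
COOH: carboxylic acid, 1 C=O (running total 8).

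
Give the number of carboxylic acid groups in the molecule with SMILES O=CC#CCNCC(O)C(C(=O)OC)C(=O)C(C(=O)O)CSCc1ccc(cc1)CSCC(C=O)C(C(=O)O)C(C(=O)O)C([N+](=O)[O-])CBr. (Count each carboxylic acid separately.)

3

Taking each segment in turn:
  OHC: terminal –CHO: carbonyl C bonded to H and C → aldehyde.
  C≡C: C≡C triple bond → alkyne.
  CH2NHCH2: C–N–C with sp³ carbons and no adjacent C=O → amine (secondary).
  CH(OH): –OH on an sp³ carbon → alcohol (secondary).
  CH(COOCH3): pendant –COOCH3: carbonyl C bonded to C and –OCH3 → ester.
  CO: –C(=O)– with carbon on both sides → ketone.
  CH(COOH): pendant –COOH: carbonyl C bonded to C and –OH → carboxylic acid.
  CH2SCH2: C–S–C linkage → sulfide (thioether).
  C6H4: para-disubstituted benzene ring → arene.
  CH2SCH2: C–S–C linkage → sulfide (thioether).
  CH(CHO): pendant –CHO: carbonyl C bonded to C and H → aldehyde.
  CH(COOH): pendant –COOH: carbonyl C bonded to C and –OH → carboxylic acid.
  CH(COOH): pendant –COOH: carbonyl C bonded to C and –OH → carboxylic acid.
  CH(NO2): –NO2 on an sp³ carbon → nitro (the N=O is not a carbonyl).
  CH2Br: halogen on an sp³ carbon → alkyl halide.
Carboxylic acid appears at: CH(COOH), CH(COOH), CH(COOH) → 3.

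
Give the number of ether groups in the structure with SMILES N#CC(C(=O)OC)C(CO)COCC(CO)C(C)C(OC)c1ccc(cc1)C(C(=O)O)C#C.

N≡C–: carbon triple-bonded to nitrogen → nitrile.
pendant –COOCH3: carbonyl C bonded to C and –OCH3 → ester.
pendant –CH2OH on an sp³ backbone C → alcohol.
C–O–C with sp³ carbons on both sides and no adjacent C=O → ether.
pendant –CH2OH on an sp³ backbone C → alcohol.
pendant –OCH3: C–O–C with sp³ C, no adjacent C=O → ether.
para-disubstituted benzene ring → arene.
pendant –COOH: carbonyl C bonded to C and –OH → carboxylic acid.
C≡C triple bond → alkyne.
Ether appears at: CH2OCH2, CH(OCH3) → 2.

2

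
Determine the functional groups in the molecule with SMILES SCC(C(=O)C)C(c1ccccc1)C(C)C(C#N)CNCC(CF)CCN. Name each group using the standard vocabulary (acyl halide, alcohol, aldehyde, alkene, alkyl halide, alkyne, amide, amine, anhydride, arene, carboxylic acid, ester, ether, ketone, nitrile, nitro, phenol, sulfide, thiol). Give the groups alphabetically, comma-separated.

Working along the chain:
  HSCH2: –SH on an sp³ carbon → thiol.
  CH(COCH3): pendant –COCH3: carbonyl C bonded to two carbons → ketone.
  CH(C6H5): pendant –C6H5: benzene ring → arene.
  CH(CN): pendant –C≡N: nitrile.
  CH2NHCH2: C–N–C with sp³ carbons and no adjacent C=O → amine (secondary).
  CH(CH2F): pendant –CH2X: halogen on sp³ carbon → alkyl halide.
  CH2NH2: –NH2 on an sp³ carbon with no adjacent C=O → amine.

alkyl halide, amine, arene, ketone, nitrile, thiol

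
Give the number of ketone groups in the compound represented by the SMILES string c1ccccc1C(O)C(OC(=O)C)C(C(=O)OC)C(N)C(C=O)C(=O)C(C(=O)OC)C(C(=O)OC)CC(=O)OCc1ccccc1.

C6H5– phenyl ring → arene.
–OH on an sp³ carbon → alcohol (secondary).
pendant –OC(=O)CH3: an acyloxy group → ester.
pendant –COOCH3: carbonyl C bonded to C and –OCH3 → ester.
–NH2 on an sp³ carbon with no adjacent C=O → amine.
pendant –CHO: carbonyl C bonded to C and H → aldehyde.
–C(=O)– with carbon on both sides → ketone.
pendant –COOCH3: carbonyl C bonded to C and –OCH3 → ester.
pendant –COOCH3: carbonyl C bonded to C and –OCH3 → ester.
–C(=O)–O–C with C on the carbonyl side → ester.
–C6H5 phenyl ring → arene.
Ketone appears at: CO → 1.

1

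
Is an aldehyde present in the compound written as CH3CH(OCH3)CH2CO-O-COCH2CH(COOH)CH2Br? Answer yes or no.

no

Reading the structure from left to right:
  CH(OCH3): pendant –OCH3: C–O–C with sp³ C, no adjacent C=O → ether.
  CH2CO-O-COCH2: two acyl groups sharing one oxygen, –C(=O)–O–C(=O)– → anhydride.
  CH(COOH): pendant –COOH: carbonyl C bonded to C and –OH → carboxylic acid.
  CH2Br: halogen on an sp³ carbon → alkyl halide.
In CH(COOH), the carbonyl carbon bears –OH, not –H, so it is a carboxylic acid.
The groups actually present are: alkyl halide, anhydride, carboxylic acid, ether.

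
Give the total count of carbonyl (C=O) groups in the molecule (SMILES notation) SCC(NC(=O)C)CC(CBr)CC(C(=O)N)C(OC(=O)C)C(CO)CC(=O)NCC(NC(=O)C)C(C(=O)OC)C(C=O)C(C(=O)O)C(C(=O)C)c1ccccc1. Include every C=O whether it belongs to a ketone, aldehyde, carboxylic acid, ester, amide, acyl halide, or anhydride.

CH(NHCOCH3): amide, 1 C=O (running total 1).
CH(CONH2): amide, 1 C=O (running total 2).
CH(OCOCH3): ester, 1 C=O (running total 3).
CH2CONHCH2: amide, 1 C=O (running total 4).
CH(NHCOCH3): amide, 1 C=O (running total 5).
CH(COOCH3): ester, 1 C=O (running total 6).
CH(CHO): aldehyde, 1 C=O (running total 7).
CH(COOH): carboxylic acid, 1 C=O (running total 8).
CH(COCH3): ketone, 1 C=O (running total 9).

9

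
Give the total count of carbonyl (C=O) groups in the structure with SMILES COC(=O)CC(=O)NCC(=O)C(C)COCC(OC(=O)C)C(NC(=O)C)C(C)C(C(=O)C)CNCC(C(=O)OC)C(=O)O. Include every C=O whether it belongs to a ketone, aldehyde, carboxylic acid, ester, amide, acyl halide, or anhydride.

CH3OOC: ester, 1 C=O (running total 1).
CH2CONHCH2: amide, 1 C=O (running total 2).
CO: ketone, 1 C=O (running total 3).
CH(OCOCH3): ester, 1 C=O (running total 4).
CH(NHCOCH3): amide, 1 C=O (running total 5).
CH(COCH3): ketone, 1 C=O (running total 6).
CH(COOCH3): ester, 1 C=O (running total 7).
COOH: carboxylic acid, 1 C=O (running total 8).

8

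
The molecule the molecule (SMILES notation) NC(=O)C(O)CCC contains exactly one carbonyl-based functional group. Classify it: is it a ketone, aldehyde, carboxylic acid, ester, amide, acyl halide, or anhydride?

The carbonyl is in the H2NCO segment: –C(=O)NH2: carbonyl C bonded to C and to N → amide (the N is not a separate amine).

amide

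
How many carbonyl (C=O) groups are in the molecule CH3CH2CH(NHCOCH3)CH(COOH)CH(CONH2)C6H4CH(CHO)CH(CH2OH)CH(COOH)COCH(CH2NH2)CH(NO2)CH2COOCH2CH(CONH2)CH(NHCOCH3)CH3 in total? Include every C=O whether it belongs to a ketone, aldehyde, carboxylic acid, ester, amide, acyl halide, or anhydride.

9

CH(NHCOCH3): amide, 1 C=O (running total 1).
CH(COOH): carboxylic acid, 1 C=O (running total 2).
CH(CONH2): amide, 1 C=O (running total 3).
CH(CHO): aldehyde, 1 C=O (running total 4).
CH(COOH): carboxylic acid, 1 C=O (running total 5).
CO: ketone, 1 C=O (running total 6).
CH2COOCH2: ester, 1 C=O (running total 7).
CH(CONH2): amide, 1 C=O (running total 8).
CH(NHCOCH3): amide, 1 C=O (running total 9).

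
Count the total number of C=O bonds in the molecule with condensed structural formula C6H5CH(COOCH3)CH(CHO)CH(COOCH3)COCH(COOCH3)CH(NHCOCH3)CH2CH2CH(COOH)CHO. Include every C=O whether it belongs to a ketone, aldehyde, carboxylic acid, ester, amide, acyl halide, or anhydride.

8

CH(COOCH3): ester, 1 C=O (running total 1).
CH(CHO): aldehyde, 1 C=O (running total 2).
CH(COOCH3): ester, 1 C=O (running total 3).
CO: ketone, 1 C=O (running total 4).
CH(COOCH3): ester, 1 C=O (running total 5).
CH(NHCOCH3): amide, 1 C=O (running total 6).
CH(COOH): carboxylic acid, 1 C=O (running total 7).
CHO: aldehyde, 1 C=O (running total 8).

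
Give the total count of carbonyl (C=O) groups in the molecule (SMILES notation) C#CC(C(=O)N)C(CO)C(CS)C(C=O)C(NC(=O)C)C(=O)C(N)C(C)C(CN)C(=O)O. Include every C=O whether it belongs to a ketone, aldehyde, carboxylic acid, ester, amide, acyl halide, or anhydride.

CH(CONH2): amide, 1 C=O (running total 1).
CH(CHO): aldehyde, 1 C=O (running total 2).
CH(NHCOCH3): amide, 1 C=O (running total 3).
CO: ketone, 1 C=O (running total 4).
COOH: carboxylic acid, 1 C=O (running total 5).

5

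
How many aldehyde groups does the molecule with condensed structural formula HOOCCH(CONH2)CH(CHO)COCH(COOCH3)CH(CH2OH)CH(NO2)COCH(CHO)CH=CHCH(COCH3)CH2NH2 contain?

2

Reading the structure from left to right:
  HOOC: –COOH: carbonyl C bonded to –OH and C → carboxylic acid (the –OH is not a separate alcohol).
  CH(CONH2): pendant –CONH2: carbonyl C bonded to C and N → amide.
  CH(CHO): pendant –CHO: carbonyl C bonded to C and H → aldehyde.
  CO: –C(=O)– with carbon on both sides → ketone.
  CH(COOCH3): pendant –COOCH3: carbonyl C bonded to C and –OCH3 → ester.
  CH(CH2OH): pendant –CH2OH on an sp³ backbone C → alcohol.
  CH(NO2): –NO2 on an sp³ carbon → nitro (the N=O is not a carbonyl).
  CO: –C(=O)– with carbon on both sides → ketone.
  CH(CHO): pendant –CHO: carbonyl C bonded to C and H → aldehyde.
  CH=CH: C=C double bond → alkene.
  CH(COCH3): pendant –COCH3: carbonyl C bonded to two carbons → ketone.
  CH2NH2: –NH2 on an sp³ carbon with no adjacent C=O → amine.
Aldehyde appears at: CH(CHO), CH(CHO) → 2.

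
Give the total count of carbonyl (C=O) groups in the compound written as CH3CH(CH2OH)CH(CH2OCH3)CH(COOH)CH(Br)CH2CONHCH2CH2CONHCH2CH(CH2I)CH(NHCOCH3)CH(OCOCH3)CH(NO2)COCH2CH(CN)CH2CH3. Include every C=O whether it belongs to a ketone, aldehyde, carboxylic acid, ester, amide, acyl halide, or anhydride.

6

CH(COOH): carboxylic acid, 1 C=O (running total 1).
CH2CONHCH2: amide, 1 C=O (running total 2).
CH2CONHCH2: amide, 1 C=O (running total 3).
CH(NHCOCH3): amide, 1 C=O (running total 4).
CH(OCOCH3): ester, 1 C=O (running total 5).
CO: ketone, 1 C=O (running total 6).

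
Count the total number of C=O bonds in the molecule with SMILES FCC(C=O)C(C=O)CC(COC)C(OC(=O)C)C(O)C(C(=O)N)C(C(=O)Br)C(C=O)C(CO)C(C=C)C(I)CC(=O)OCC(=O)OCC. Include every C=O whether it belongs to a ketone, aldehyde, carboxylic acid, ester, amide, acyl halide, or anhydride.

CH(CHO): aldehyde, 1 C=O (running total 1).
CH(CHO): aldehyde, 1 C=O (running total 2).
CH(OCOCH3): ester, 1 C=O (running total 3).
CH(CONH2): amide, 1 C=O (running total 4).
CH(COBr): acyl halide, 1 C=O (running total 5).
CH(CHO): aldehyde, 1 C=O (running total 6).
CH2COOCH2: ester, 1 C=O (running total 7).
COOCH2CH3: ester, 1 C=O (running total 8).

8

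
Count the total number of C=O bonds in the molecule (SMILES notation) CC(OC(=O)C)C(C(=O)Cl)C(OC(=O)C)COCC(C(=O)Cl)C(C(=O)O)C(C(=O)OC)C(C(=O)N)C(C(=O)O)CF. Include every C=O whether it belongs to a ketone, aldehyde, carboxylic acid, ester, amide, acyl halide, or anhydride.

8

CH(OCOCH3): ester, 1 C=O (running total 1).
CH(COCl): acyl halide, 1 C=O (running total 2).
CH(OCOCH3): ester, 1 C=O (running total 3).
CH(COCl): acyl halide, 1 C=O (running total 4).
CH(COOH): carboxylic acid, 1 C=O (running total 5).
CH(COOCH3): ester, 1 C=O (running total 6).
CH(CONH2): amide, 1 C=O (running total 7).
CH(COOH): carboxylic acid, 1 C=O (running total 8).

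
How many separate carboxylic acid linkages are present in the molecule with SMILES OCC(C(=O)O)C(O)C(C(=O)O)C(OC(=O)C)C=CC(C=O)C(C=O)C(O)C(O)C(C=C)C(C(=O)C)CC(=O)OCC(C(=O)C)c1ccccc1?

2

HO– on an sp³ carbon → alcohol.
pendant –COOH: carbonyl C bonded to C and –OH → carboxylic acid.
–OH on an sp³ carbon → alcohol (secondary).
pendant –COOH: carbonyl C bonded to C and –OH → carboxylic acid.
pendant –OC(=O)CH3: an acyloxy group → ester.
C=C double bond → alkene.
pendant –CHO: carbonyl C bonded to C and H → aldehyde.
pendant –CHO: carbonyl C bonded to C and H → aldehyde.
–OH on an sp³ carbon → alcohol (secondary).
–OH on an sp³ carbon → alcohol (secondary).
pendant –CH=CH2: C=C double bond → alkene.
pendant –COCH3: carbonyl C bonded to two carbons → ketone.
–C(=O)–O–C with C on the carbonyl side → ester.
pendant –COCH3: carbonyl C bonded to two carbons → ketone.
–C6H5 phenyl ring → arene.
Carboxylic acid appears at: CH(COOH), CH(COOH) → 2.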